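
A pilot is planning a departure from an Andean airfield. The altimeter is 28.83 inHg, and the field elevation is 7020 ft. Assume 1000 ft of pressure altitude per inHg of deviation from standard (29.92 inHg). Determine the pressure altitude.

8110 ft

Pressure correction = (29.92 − 28.83) × 1000 = +1090 ft.
Pressure altitude = 7020 + (+1090) = 8110 ft.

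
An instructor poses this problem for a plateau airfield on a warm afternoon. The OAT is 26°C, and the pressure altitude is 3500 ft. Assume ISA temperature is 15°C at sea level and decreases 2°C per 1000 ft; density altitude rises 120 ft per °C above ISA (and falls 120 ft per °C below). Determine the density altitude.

5660 ft

ISA temperature at 3500 ft = 15 − 2 × (3500/1000) = 8°C.
ISA deviation = 26 − 8 = +18°C.
Density altitude = 3500 + 120 × (18) = 3500 + (+2160) = 5660 ft.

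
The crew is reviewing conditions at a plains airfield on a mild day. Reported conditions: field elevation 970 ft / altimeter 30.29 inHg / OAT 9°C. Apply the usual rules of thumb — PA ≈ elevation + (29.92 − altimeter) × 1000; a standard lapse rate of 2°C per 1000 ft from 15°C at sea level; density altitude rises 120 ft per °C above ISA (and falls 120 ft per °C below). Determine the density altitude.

Pressure altitude = 970 + (29.92 − 30.29) × 1000 = 970 + (-370) = 600 ft.
ISA temperature at 600 ft = 15 − 2 × (600/1000) = 13.8°C.
ISA deviation = 9 − 13.8 = -4.8°C.
Density altitude = 600 + 120 × (-4.8) = 24 ft.

24 ft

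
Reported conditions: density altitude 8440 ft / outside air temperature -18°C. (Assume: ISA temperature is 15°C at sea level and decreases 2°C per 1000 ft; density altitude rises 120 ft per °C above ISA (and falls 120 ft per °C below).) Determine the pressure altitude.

10000 ft

DA = PA + 120 × (OAT − (15 − 2·PA/1000)) = PA + 120·OAT − 1800 + 0.24·PA = 1.24·PA + 120·OAT − 1800.
So 1.24·PA = 8440 − 120 × (-18) + 1800 = 12400.
PA = 12400 / 1.24 = 10000 ft.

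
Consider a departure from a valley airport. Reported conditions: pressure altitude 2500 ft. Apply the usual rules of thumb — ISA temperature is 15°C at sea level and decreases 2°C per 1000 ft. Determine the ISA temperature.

10°C

ISA temperature = 15 − 2 × (2500/1000) = 15 − 5 = 10°C.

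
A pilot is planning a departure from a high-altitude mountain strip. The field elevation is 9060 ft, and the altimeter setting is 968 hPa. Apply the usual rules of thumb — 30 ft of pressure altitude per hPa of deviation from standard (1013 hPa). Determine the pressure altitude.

10410 ft

Pressure correction = (1013 − 968) × 30 = +1350 ft.
Pressure altitude = 9060 + (+1350) = 10410 ft.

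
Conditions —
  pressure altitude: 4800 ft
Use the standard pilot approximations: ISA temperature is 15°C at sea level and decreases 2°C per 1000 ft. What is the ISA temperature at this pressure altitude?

ISA temperature = 15 − 2 × (4800/1000) = 15 − 9.6 = 5.4°C.

5.4°C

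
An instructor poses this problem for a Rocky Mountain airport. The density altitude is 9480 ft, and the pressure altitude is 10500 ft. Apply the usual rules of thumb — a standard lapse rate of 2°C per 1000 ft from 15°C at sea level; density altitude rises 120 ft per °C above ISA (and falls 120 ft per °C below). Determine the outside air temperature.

-14.5°C

Density altitude − pressure altitude = 9480 − 10500 = -1020 ft.
At 120 ft/°C that is an ISA deviation of -1020/120 = -8.5°C.
ISA temperature at 10500 ft = 15 − 2 × (10500/1000) = -6°C.
OAT = ISA + deviation = -6 + (-8.5) = -14.5°C.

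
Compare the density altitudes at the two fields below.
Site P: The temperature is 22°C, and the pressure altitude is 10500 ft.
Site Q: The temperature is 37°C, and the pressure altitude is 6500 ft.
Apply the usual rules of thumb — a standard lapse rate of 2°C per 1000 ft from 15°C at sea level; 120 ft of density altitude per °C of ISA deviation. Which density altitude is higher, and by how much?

Site P: ISA temp = -6°C, deviation +28°C, DA = 10500 + 120 × 28 = 13860 ft.
Site Q: ISA temp = 2°C, deviation +35°C, DA = 6500 + 120 × 35 = 10700 ft.
Site P is higher by 13860 − 10700 = 3160 ft.

Site P by 3160 ft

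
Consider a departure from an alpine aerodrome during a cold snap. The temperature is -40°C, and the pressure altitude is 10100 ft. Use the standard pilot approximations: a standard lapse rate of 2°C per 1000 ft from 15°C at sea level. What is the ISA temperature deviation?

ISA temperature at 10100 ft = 15 − 2 × (10100/1000) = -5.2°C.
Deviation = OAT − ISA = -40 − (-5.2) = -34.8°C.

ISA-34.8°C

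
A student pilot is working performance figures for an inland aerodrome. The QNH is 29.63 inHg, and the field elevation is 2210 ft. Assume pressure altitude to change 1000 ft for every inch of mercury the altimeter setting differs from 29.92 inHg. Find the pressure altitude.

2500 ft

Pressure correction = (29.92 − 29.63) × 1000 = +290 ft.
Pressure altitude = 2210 + (+290) = 2500 ft.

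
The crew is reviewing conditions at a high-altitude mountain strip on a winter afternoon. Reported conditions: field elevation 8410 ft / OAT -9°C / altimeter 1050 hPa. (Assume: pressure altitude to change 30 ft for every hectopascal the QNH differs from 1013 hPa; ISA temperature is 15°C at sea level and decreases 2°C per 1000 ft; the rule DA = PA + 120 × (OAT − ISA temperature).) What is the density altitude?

Pressure altitude = 8410 + (1013 − 1050) × 30 = 8410 + (-1110) = 7300 ft.
ISA temperature at 7300 ft = 15 − 2 × (7300/1000) = 0.4°C.
ISA deviation = -9 − 0.4 = -9.4°C.
Density altitude = 7300 + 120 × (-9.4) = 6172 ft.

6172 ft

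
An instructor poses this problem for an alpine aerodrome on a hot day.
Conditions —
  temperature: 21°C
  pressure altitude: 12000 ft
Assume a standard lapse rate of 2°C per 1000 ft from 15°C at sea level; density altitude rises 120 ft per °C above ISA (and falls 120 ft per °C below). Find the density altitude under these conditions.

ISA temperature at 12000 ft = 15 − 2 × (12000/1000) = -9°C.
ISA deviation = 21 − (-9) = +30°C.
Density altitude = 12000 + 120 × (30) = 12000 + (+3600) = 15600 ft.

15600 ft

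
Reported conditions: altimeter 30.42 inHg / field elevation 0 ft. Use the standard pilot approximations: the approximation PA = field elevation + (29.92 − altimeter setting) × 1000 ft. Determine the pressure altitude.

-500 ft

Pressure correction = (29.92 − 30.42) × 1000 = -500 ft.
Pressure altitude = 0 + (-500) = -500 ft.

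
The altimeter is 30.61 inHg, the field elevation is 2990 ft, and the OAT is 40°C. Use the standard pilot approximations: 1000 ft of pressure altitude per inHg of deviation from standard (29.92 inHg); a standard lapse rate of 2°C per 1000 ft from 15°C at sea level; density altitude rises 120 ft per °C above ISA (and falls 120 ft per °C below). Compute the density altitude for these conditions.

Pressure altitude = 2990 + (29.92 − 30.61) × 1000 = 2990 + (-690) = 2300 ft.
ISA temperature at 2300 ft = 15 − 2 × (2300/1000) = 10.4°C.
ISA deviation = 40 − 10.4 = +29.6°C.
Density altitude = 2300 + 120 × (29.6) = 5852 ft.

5852 ft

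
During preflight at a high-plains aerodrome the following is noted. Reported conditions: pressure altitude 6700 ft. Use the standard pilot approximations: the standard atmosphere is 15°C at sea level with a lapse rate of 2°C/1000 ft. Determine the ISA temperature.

1.6°C

ISA temperature = 15 − 2 × (6700/1000) = 15 − 13.4 = 1.6°C.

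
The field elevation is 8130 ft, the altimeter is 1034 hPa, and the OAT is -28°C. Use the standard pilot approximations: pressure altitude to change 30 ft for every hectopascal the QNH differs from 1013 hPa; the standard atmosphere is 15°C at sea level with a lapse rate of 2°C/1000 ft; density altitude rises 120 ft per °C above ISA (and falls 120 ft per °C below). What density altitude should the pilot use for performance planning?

4140 ft

Pressure altitude = 8130 + (1013 − 1034) × 30 = 8130 + (-630) = 7500 ft.
ISA temperature at 7500 ft = 15 − 2 × (7500/1000) = 0°C.
ISA deviation = -28 − 0 = -28°C.
Density altitude = 7500 + 120 × (-28) = 4140 ft.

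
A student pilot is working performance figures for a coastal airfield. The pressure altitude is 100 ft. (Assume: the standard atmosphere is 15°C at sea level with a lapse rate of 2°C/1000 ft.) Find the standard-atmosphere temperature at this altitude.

ISA temperature = 15 − 2 × (100/1000) = 15 − 0.2 = 14.8°C.

14.8°C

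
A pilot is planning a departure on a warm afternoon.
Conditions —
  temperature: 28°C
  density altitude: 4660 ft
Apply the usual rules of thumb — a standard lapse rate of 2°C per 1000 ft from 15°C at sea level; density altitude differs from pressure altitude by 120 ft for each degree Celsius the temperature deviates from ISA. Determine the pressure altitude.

DA = PA + 120 × (OAT − (15 − 2·PA/1000)) = PA + 120·OAT − 1800 + 0.24·PA = 1.24·PA + 120·OAT − 1800.
So 1.24·PA = 4660 − 120 × 28 + 1800 = 3100.
PA = 3100 / 1.24 = 2500 ft.

2500 ft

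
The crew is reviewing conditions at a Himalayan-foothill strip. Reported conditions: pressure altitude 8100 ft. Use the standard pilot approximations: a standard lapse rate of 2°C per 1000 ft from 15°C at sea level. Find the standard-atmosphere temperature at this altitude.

-1.2°C

ISA temperature = 15 − 2 × (8100/1000) = 15 − 16.2 = -1.2°C.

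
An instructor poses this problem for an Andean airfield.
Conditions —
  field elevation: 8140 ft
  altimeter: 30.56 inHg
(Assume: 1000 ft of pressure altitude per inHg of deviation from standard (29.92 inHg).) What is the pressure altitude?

Pressure correction = (29.92 − 30.56) × 1000 = -640 ft.
Pressure altitude = 8140 + (-640) = 7500 ft.

7500 ft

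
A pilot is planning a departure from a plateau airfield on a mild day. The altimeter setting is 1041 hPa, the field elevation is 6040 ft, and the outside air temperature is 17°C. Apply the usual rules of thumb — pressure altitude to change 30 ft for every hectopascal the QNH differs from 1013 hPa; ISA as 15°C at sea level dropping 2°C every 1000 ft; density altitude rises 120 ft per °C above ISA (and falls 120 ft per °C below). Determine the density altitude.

Pressure altitude = 6040 + (1013 − 1041) × 30 = 6040 + (-840) = 5200 ft.
ISA temperature at 5200 ft = 15 − 2 × (5200/1000) = 4.6°C.
ISA deviation = 17 − 4.6 = +12.4°C.
Density altitude = 5200 + 120 × (12.4) = 6688 ft.

6688 ft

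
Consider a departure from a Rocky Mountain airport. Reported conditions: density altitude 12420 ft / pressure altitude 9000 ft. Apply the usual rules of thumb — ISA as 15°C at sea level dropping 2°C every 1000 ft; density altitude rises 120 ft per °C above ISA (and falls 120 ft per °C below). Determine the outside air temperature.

25.5°C

Density altitude − pressure altitude = 12420 − 9000 = +3420 ft.
At 120 ft/°C that is an ISA deviation of 3420/120 = +28.5°C.
ISA temperature at 9000 ft = 15 − 2 × (9000/1000) = -3°C.
OAT = ISA + deviation = -3 + (+28.5) = 25.5°C.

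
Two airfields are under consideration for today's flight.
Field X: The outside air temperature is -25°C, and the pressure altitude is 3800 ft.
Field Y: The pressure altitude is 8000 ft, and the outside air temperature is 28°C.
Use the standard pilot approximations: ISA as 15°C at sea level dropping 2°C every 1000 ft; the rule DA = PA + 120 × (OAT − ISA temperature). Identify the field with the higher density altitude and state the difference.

Field X: ISA temp = 7.4°C, deviation -32.4°C, DA = 3800 + 120 × (-32.4) = -88 ft.
Field Y: ISA temp = -1°C, deviation +29°C, DA = 8000 + 120 × 29 = 11480 ft.
Field Y is higher by 11480 − (-88) = 11568 ft.

Field Y by 11568 ft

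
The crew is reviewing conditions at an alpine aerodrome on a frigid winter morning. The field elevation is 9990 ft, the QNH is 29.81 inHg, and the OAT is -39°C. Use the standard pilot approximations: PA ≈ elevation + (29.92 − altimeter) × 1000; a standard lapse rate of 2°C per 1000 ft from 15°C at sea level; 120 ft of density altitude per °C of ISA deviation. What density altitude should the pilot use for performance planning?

Pressure altitude = 9990 + (29.92 − 29.81) × 1000 = 9990 + (+110) = 10100 ft.
ISA temperature at 10100 ft = 15 − 2 × (10100/1000) = -5.2°C.
ISA deviation = -39 − (-5.2) = -33.8°C.
Density altitude = 10100 + 120 × (-33.8) = 6044 ft.

6044 ft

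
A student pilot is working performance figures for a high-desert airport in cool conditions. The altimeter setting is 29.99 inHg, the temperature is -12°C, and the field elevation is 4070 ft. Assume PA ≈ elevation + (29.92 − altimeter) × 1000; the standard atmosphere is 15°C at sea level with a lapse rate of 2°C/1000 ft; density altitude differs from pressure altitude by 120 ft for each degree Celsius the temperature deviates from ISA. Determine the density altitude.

Pressure altitude = 4070 + (29.92 − 29.99) × 1000 = 4070 + (-70) = 4000 ft.
ISA temperature at 4000 ft = 15 − 2 × (4000/1000) = 7°C.
ISA deviation = -12 − 7 = -19°C.
Density altitude = 4000 + 120 × (-19) = 1720 ft.

1720 ft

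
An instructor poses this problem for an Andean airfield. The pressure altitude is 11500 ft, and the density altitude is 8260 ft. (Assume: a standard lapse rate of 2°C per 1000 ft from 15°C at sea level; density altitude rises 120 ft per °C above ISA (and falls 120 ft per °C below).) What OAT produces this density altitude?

Density altitude − pressure altitude = 8260 − 11500 = -3240 ft.
At 120 ft/°C that is an ISA deviation of -3240/120 = -27°C.
ISA temperature at 11500 ft = 15 − 2 × (11500/1000) = -8°C.
OAT = ISA + deviation = -8 + (-27) = -35°C.

-35°C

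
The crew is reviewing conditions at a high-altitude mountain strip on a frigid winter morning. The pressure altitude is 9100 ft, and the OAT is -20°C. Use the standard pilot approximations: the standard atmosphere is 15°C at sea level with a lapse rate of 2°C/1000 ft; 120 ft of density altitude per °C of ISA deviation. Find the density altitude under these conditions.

ISA temperature at 9100 ft = 15 − 2 × (9100/1000) = -3.2°C.
ISA deviation = -20 − (-3.2) = -16.8°C.
Density altitude = 9100 + 120 × (-16.8) = 9100 + (-2016) = 7084 ft.

7084 ft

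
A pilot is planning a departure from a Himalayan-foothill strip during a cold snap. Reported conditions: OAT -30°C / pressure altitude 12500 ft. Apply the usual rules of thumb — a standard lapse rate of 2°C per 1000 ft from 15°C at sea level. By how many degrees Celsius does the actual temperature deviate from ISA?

ISA-20°C

ISA temperature at 12500 ft = 15 − 2 × (12500/1000) = -10°C.
Deviation = OAT − ISA = -30 − (-10) = -20°C.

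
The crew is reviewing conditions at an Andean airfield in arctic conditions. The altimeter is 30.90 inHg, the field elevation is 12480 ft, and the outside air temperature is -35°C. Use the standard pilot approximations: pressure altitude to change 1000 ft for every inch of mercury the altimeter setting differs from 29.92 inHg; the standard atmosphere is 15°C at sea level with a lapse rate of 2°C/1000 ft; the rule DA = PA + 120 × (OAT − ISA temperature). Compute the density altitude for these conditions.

8260 ft

Pressure altitude = 12480 + (29.92 − 30.90) × 1000 = 12480 + (-980) = 11500 ft.
ISA temperature at 11500 ft = 15 − 2 × (11500/1000) = -8°C.
ISA deviation = -35 − (-8) = -27°C.
Density altitude = 11500 + 120 × (-27) = 8260 ft.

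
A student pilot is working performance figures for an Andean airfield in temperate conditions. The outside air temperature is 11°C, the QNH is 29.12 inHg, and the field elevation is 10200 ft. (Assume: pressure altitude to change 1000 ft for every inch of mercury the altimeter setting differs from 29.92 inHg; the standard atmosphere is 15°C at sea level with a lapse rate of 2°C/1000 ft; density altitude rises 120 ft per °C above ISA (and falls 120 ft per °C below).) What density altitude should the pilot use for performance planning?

Pressure altitude = 10200 + (29.92 − 29.12) × 1000 = 10200 + (+800) = 11000 ft.
ISA temperature at 11000 ft = 15 − 2 × (11000/1000) = -7°C.
ISA deviation = 11 − (-7) = +18°C.
Density altitude = 11000 + 120 × (18) = 13160 ft.

13160 ft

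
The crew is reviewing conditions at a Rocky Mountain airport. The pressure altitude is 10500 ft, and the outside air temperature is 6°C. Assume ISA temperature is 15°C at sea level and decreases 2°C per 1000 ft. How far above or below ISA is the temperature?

ISA+12°C

ISA temperature at 10500 ft = 15 − 2 × (10500/1000) = -6°C.
Deviation = OAT − ISA = 6 − (-6) = +12°C.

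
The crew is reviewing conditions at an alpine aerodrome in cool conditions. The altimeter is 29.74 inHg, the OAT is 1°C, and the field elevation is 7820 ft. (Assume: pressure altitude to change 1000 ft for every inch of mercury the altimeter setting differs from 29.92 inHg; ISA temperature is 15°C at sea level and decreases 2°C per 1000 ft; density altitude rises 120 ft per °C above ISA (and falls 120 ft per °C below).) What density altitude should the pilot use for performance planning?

8240 ft

Pressure altitude = 7820 + (29.92 − 29.74) × 1000 = 7820 + (+180) = 8000 ft.
ISA temperature at 8000 ft = 15 − 2 × (8000/1000) = -1°C.
ISA deviation = 1 − (-1) = +2°C.
Density altitude = 8000 + 120 × (2) = 8240 ft.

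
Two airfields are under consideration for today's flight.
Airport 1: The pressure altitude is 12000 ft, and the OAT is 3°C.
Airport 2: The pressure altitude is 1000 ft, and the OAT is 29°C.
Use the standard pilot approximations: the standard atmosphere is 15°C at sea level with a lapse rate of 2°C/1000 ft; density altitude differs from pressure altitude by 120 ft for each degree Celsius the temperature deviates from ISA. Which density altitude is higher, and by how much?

Airport 1: ISA temp = -9°C, deviation +12°C, DA = 12000 + 120 × 12 = 13440 ft.
Airport 2: ISA temp = 13°C, deviation +16°C, DA = 1000 + 120 × 16 = 2920 ft.
Airport 1 is higher by 13440 − 2920 = 10520 ft.

Airport 1 by 10520 ft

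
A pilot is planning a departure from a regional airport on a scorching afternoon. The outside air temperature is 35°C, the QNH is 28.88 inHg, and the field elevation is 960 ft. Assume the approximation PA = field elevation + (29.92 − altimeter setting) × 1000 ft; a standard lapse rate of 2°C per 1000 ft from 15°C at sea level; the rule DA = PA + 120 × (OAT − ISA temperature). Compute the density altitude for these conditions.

4880 ft

Pressure altitude = 960 + (29.92 − 28.88) × 1000 = 960 + (+1040) = 2000 ft.
ISA temperature at 2000 ft = 15 − 2 × (2000/1000) = 11°C.
ISA deviation = 35 − 11 = +24°C.
Density altitude = 2000 + 120 × (24) = 4880 ft.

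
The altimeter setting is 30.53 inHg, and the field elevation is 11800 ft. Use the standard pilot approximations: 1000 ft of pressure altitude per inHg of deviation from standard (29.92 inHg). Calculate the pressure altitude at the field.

Pressure correction = (29.92 − 30.53) × 1000 = -610 ft.
Pressure altitude = 11800 + (-610) = 11190 ft.

11190 ft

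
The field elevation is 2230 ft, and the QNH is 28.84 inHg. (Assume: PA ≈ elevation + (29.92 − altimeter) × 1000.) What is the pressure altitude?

Pressure correction = (29.92 − 28.84) × 1000 = +1080 ft.
Pressure altitude = 2230 + (+1080) = 3310 ft.

3310 ft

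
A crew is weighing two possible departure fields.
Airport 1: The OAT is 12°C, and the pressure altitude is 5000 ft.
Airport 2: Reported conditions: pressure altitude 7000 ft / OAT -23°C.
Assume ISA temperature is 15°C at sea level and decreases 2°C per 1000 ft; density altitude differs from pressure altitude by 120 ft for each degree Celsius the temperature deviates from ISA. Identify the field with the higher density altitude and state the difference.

Airport 1 by 1720 ft

Airport 1: ISA temp = 5°C, deviation +7°C, DA = 5000 + 120 × 7 = 5840 ft.
Airport 2: ISA temp = 1°C, deviation -24°C, DA = 7000 + 120 × (-24) = 4120 ft.
Airport 1 is higher by 5840 − 4120 = 1720 ft.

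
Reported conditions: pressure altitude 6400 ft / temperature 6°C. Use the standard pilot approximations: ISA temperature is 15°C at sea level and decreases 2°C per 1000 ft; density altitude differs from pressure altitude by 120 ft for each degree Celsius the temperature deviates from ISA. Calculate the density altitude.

6856 ft

ISA temperature at 6400 ft = 15 − 2 × (6400/1000) = 2.2°C.
ISA deviation = 6 − 2.2 = +3.8°C.
Density altitude = 6400 + 120 × (3.8) = 6400 + (+456) = 6856 ft.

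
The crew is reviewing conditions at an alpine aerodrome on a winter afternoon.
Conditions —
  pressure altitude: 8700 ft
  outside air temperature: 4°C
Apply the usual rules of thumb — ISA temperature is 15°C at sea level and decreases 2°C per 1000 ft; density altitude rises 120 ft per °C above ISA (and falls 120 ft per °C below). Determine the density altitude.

ISA temperature at 8700 ft = 15 − 2 × (8700/1000) = -2.4°C.
ISA deviation = 4 − (-2.4) = +6.4°C.
Density altitude = 8700 + 120 × (6.4) = 8700 + (+768) = 9468 ft.

9468 ft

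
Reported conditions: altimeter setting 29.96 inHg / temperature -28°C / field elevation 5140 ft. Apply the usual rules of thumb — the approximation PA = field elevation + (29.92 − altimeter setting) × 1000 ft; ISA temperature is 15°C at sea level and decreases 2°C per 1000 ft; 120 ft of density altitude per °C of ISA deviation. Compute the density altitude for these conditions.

Pressure altitude = 5140 + (29.92 − 29.96) × 1000 = 5140 + (-40) = 5100 ft.
ISA temperature at 5100 ft = 15 − 2 × (5100/1000) = 4.8°C.
ISA deviation = -28 − 4.8 = -32.8°C.
Density altitude = 5100 + 120 × (-32.8) = 1164 ft.

1164 ft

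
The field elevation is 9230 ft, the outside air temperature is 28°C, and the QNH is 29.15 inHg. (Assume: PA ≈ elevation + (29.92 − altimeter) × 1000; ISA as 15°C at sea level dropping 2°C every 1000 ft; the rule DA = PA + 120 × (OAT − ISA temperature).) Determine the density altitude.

Pressure altitude = 9230 + (29.92 − 29.15) × 1000 = 9230 + (+770) = 10000 ft.
ISA temperature at 10000 ft = 15 − 2 × (10000/1000) = -5°C.
ISA deviation = 28 − (-5) = +33°C.
Density altitude = 10000 + 120 × (33) = 13960 ft.

13960 ft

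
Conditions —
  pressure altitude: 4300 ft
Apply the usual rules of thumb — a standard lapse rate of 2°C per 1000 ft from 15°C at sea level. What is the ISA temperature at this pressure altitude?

ISA temperature = 15 − 2 × (4300/1000) = 15 − 8.6 = 6.4°C.

6.4°C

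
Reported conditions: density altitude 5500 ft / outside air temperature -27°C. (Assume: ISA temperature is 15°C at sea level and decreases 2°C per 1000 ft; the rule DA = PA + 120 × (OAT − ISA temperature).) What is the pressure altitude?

DA = PA + 120 × (OAT − (15 − 2·PA/1000)) = PA + 120·OAT − 1800 + 0.24·PA = 1.24·PA + 120·OAT − 1800.
So 1.24·PA = 5500 − 120 × (-27) + 1800 = 10540.
PA = 10540 / 1.24 = 8500 ft.

8500 ft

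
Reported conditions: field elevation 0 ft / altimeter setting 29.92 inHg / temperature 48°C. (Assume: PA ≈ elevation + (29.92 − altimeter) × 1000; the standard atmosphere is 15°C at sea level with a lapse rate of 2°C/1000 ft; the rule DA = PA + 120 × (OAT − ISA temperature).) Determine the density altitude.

Pressure altitude = 0 + (29.92 − 29.92) × 1000 = 0 + (0) = 0 ft.
ISA temperature at 0 ft = 15 − 2 × (0/1000) = 15°C.
ISA deviation = 48 − 15 = +33°C.
Density altitude = 0 + 120 × (33) = 3960 ft.

3960 ft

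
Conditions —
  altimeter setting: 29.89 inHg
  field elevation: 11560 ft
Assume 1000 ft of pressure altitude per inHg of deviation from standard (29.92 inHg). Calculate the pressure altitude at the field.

11590 ft

Pressure correction = (29.92 − 29.89) × 1000 = +30 ft.
Pressure altitude = 11560 + (+30) = 11590 ft.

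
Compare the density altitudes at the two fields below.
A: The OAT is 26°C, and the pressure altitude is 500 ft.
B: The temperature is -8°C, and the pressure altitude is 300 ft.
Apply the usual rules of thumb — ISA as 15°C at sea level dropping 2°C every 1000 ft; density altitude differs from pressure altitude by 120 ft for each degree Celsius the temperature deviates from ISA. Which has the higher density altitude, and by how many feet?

A by 4328 ft

A: ISA temp = 14°C, deviation +12°C, DA = 500 + 120 × 12 = 1940 ft.
B: ISA temp = 14.4°C, deviation -22.4°C, DA = 300 + 120 × (-22.4) = -2388 ft.
A is higher by 1940 − (-2388) = 4328 ft.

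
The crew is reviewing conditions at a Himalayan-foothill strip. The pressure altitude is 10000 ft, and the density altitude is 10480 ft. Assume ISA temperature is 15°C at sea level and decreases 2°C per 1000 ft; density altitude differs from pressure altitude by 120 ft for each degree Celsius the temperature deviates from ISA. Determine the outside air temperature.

-1°C

Density altitude − pressure altitude = 10480 − 10000 = +480 ft.
At 120 ft/°C that is an ISA deviation of 480/120 = +4°C.
ISA temperature at 10000 ft = 15 − 2 × (10000/1000) = -5°C.
OAT = ISA + deviation = -5 + (+4) = -1°C.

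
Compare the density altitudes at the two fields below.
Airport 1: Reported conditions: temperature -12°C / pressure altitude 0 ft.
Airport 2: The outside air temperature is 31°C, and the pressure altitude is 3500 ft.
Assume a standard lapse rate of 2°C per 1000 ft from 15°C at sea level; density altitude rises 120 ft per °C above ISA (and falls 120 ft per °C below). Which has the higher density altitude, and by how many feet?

Airport 1: ISA temp = 15°C, deviation -27°C, DA = 0 + 120 × (-27) = -3240 ft.
Airport 2: ISA temp = 8°C, deviation +23°C, DA = 3500 + 120 × 23 = 6260 ft.
Airport 2 is higher by 6260 − (-3240) = 9500 ft.

Airport 2 by 9500 ft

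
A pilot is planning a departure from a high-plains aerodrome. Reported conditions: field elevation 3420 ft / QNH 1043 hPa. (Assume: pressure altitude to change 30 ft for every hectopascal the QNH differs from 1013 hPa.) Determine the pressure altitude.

2520 ft

Pressure correction = (1013 − 1043) × 30 = -900 ft.
Pressure altitude = 3420 + (-900) = 2520 ft.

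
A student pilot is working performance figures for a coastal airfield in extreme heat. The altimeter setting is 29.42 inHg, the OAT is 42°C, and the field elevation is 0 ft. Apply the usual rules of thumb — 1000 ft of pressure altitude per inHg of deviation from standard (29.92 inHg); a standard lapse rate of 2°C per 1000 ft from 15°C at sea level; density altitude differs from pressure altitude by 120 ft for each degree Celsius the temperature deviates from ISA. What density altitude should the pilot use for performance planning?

3860 ft

Pressure altitude = 0 + (29.92 − 29.42) × 1000 = 0 + (+500) = 500 ft.
ISA temperature at 500 ft = 15 − 2 × (500/1000) = 14°C.
ISA deviation = 42 − 14 = +28°C.
Density altitude = 500 + 120 × (28) = 3860 ft.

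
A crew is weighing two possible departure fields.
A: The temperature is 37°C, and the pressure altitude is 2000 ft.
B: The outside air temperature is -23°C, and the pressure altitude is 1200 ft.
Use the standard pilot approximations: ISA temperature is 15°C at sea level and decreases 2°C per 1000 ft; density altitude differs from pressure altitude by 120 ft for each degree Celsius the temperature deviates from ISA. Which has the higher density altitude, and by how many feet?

A by 8192 ft

A: ISA temp = 11°C, deviation +26°C, DA = 2000 + 120 × 26 = 5120 ft.
B: ISA temp = 12.6°C, deviation -35.6°C, DA = 1200 + 120 × (-35.6) = -3072 ft.
A is higher by 5120 − (-3072) = 8192 ft.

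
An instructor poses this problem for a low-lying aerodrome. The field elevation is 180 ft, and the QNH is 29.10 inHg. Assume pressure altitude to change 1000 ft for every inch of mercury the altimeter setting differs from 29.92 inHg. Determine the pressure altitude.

Pressure correction = (29.92 − 29.10) × 1000 = +820 ft.
Pressure altitude = 180 + (+820) = 1000 ft.

1000 ft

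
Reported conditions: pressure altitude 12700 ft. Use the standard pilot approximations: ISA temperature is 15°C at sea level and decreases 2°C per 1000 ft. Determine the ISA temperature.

-10.4°C

ISA temperature = 15 − 2 × (12700/1000) = 15 − 25.4 = -10.4°C.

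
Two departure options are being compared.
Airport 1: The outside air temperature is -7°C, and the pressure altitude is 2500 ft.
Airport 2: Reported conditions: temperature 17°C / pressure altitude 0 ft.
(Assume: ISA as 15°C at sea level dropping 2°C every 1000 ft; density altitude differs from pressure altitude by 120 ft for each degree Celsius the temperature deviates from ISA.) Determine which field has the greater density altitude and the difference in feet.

Airport 1 by 220 ft

Airport 1: ISA temp = 10°C, deviation -17°C, DA = 2500 + 120 × (-17) = 460 ft.
Airport 2: ISA temp = 15°C, deviation +2°C, DA = 0 + 120 × 2 = 240 ft.
Airport 1 is higher by 460 − 240 = 220 ft.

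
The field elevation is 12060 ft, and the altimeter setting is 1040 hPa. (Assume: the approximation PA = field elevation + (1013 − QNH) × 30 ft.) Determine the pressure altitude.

11250 ft

Pressure correction = (1013 − 1040) × 30 = -810 ft.
Pressure altitude = 12060 + (-810) = 11250 ft.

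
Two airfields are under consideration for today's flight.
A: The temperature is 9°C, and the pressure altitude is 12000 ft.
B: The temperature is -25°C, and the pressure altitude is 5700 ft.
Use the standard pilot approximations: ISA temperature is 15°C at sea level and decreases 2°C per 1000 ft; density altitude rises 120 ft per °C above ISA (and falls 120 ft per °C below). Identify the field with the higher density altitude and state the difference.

A: ISA temp = -9°C, deviation +18°C, DA = 12000 + 120 × 18 = 14160 ft.
B: ISA temp = 3.6°C, deviation -28.6°C, DA = 5700 + 120 × (-28.6) = 2268 ft.
A is higher by 14160 − 2268 = 11892 ft.

A by 11892 ft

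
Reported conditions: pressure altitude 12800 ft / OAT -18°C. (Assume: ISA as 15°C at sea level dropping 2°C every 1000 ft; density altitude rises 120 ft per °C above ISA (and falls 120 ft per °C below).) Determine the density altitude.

ISA temperature at 12800 ft = 15 − 2 × (12800/1000) = -10.6°C.
ISA deviation = -18 − (-10.6) = -7.4°C.
Density altitude = 12800 + 120 × (-7.4) = 12800 + (-888) = 11912 ft.

11912 ft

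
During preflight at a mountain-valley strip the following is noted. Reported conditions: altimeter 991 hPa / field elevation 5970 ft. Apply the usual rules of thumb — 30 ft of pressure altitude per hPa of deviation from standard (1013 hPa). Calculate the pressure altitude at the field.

6630 ft

Pressure correction = (1013 − 991) × 30 = +660 ft.
Pressure altitude = 5970 + (+660) = 6630 ft.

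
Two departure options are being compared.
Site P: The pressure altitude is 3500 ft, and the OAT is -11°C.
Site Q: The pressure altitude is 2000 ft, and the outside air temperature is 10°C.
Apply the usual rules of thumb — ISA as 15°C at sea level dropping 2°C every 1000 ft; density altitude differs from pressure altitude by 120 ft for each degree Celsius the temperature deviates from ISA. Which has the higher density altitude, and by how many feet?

Site P: ISA temp = 8°C, deviation -19°C, DA = 3500 + 120 × (-19) = 1220 ft.
Site Q: ISA temp = 11°C, deviation -1°C, DA = 2000 + 120 × (-1) = 1880 ft.
Site Q is higher by 1880 − 1220 = 660 ft.

Site Q by 660 ft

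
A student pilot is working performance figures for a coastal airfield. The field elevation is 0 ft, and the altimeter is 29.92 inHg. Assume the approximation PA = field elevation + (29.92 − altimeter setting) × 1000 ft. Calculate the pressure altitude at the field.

Pressure correction = (29.92 − 29.92) × 1000 = 0 ft.
Pressure altitude = 0 + (0) = 0 ft.

0 ft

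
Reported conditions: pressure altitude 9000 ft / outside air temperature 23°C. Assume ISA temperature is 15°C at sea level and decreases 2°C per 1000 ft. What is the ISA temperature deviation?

ISA+26°C

ISA temperature at 9000 ft = 15 − 2 × (9000/1000) = -3°C.
Deviation = OAT − ISA = 23 − (-3) = +26°C.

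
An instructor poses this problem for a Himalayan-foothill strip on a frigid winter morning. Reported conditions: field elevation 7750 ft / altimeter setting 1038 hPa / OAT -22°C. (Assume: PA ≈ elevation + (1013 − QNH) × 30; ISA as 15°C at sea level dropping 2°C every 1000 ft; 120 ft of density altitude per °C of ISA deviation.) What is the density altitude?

4240 ft

Pressure altitude = 7750 + (1013 − 1038) × 30 = 7750 + (-750) = 7000 ft.
ISA temperature at 7000 ft = 15 − 2 × (7000/1000) = 1°C.
ISA deviation = -22 − 1 = -23°C.
Density altitude = 7000 + 120 × (-23) = 4240 ft.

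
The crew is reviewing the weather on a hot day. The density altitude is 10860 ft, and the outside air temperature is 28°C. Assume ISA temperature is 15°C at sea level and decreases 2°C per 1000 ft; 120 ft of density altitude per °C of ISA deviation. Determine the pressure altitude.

DA = PA + 120 × (OAT − (15 − 2·PA/1000)) = PA + 120·OAT − 1800 + 0.24·PA = 1.24·PA + 120·OAT − 1800.
So 1.24·PA = 10860 − 120 × 28 + 1800 = 9300.
PA = 9300 / 1.24 = 7500 ft.

7500 ft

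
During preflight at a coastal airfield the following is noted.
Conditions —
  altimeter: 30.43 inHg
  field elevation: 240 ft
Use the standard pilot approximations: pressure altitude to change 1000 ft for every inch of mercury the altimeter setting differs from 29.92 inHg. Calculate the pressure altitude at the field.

-270 ft

Pressure correction = (29.92 − 30.43) × 1000 = -510 ft.
Pressure altitude = 240 + (-510) = -270 ft.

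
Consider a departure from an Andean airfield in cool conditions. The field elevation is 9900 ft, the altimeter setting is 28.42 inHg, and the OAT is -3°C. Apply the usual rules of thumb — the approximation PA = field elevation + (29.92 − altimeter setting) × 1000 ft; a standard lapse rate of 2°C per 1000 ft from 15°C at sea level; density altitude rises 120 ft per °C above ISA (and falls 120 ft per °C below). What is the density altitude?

Pressure altitude = 9900 + (29.92 − 28.42) × 1000 = 9900 + (+1500) = 11400 ft.
ISA temperature at 11400 ft = 15 − 2 × (11400/1000) = -7.8°C.
ISA deviation = -3 − (-7.8) = +4.8°C.
Density altitude = 11400 + 120 × (4.8) = 11976 ft.

11976 ft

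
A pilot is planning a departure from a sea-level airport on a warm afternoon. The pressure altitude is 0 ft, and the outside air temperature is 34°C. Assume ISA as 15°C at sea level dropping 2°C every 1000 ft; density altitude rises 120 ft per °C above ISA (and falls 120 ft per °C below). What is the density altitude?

ISA temperature at 0 ft = 15 − 2 × (0/1000) = 15°C.
ISA deviation = 34 − 15 = +19°C.
Density altitude = 0 + 120 × (19) = 0 + (+2280) = 2280 ft.

2280 ft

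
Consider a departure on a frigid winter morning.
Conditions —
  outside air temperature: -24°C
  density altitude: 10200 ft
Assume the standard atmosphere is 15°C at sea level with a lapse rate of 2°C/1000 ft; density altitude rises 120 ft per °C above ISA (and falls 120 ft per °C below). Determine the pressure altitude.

DA = PA + 120 × (OAT − (15 − 2·PA/1000)) = PA + 120·OAT − 1800 + 0.24·PA = 1.24·PA + 120·OAT − 1800.
So 1.24·PA = 10200 − 120 × (-24) + 1800 = 14880.
PA = 14880 / 1.24 = 12000 ft.

12000 ft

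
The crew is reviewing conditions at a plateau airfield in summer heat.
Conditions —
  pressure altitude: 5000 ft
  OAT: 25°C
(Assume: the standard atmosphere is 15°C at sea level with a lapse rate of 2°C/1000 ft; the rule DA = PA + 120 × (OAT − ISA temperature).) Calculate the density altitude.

7400 ft

ISA temperature at 5000 ft = 15 − 2 × (5000/1000) = 5°C.
ISA deviation = 25 − 5 = +20°C.
Density altitude = 5000 + 120 × (20) = 5000 + (+2400) = 7400 ft.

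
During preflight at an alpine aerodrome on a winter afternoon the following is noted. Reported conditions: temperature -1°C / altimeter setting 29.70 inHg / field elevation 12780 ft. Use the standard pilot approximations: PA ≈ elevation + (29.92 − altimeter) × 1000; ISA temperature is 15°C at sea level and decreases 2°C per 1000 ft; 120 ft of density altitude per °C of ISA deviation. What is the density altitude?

14200 ft

Pressure altitude = 12780 + (29.92 − 29.70) × 1000 = 12780 + (+220) = 13000 ft.
ISA temperature at 13000 ft = 15 − 2 × (13000/1000) = -11°C.
ISA deviation = -1 − (-11) = +10°C.
Density altitude = 13000 + 120 × (10) = 14200 ft.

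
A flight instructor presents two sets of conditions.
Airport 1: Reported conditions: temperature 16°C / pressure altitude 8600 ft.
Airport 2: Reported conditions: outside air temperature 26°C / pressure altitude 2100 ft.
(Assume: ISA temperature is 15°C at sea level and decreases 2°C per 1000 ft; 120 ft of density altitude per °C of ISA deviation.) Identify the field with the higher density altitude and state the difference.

Airport 1: ISA temp = -2.2°C, deviation +18.2°C, DA = 8600 + 120 × 18.2 = 10784 ft.
Airport 2: ISA temp = 10.8°C, deviation +15.2°C, DA = 2100 + 120 × 15.2 = 3924 ft.
Airport 1 is higher by 10784 − 3924 = 6860 ft.

Airport 1 by 6860 ft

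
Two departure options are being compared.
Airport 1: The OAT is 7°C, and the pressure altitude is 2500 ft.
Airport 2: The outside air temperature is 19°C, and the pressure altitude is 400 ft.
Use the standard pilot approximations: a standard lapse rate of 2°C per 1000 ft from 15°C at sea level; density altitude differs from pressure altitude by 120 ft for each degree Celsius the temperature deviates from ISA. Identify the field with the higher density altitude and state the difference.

Airport 1: ISA temp = 10°C, deviation -3°C, DA = 2500 + 120 × (-3) = 2140 ft.
Airport 2: ISA temp = 14.2°C, deviation +4.8°C, DA = 400 + 120 × 4.8 = 976 ft.
Airport 1 is higher by 2140 − 976 = 1164 ft.

Airport 1 by 1164 ft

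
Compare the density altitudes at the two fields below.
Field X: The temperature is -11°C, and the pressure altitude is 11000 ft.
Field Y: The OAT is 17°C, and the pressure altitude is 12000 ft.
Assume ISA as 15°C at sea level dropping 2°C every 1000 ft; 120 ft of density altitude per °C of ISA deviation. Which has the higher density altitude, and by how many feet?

Field X: ISA temp = -7°C, deviation -4°C, DA = 11000 + 120 × (-4) = 10520 ft.
Field Y: ISA temp = -9°C, deviation +26°C, DA = 12000 + 120 × 26 = 15120 ft.
Field Y is higher by 15120 − 10520 = 4600 ft.

Field Y by 4600 ft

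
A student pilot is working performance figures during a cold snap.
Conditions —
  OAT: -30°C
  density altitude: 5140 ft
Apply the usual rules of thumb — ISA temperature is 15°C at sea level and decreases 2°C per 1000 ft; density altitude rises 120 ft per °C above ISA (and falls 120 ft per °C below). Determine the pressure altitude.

DA = PA + 120 × (OAT − (15 − 2·PA/1000)) = PA + 120·OAT − 1800 + 0.24·PA = 1.24·PA + 120·OAT − 1800.
So 1.24·PA = 5140 − 120 × (-30) + 1800 = 10540.
PA = 10540 / 1.24 = 8500 ft.

8500 ft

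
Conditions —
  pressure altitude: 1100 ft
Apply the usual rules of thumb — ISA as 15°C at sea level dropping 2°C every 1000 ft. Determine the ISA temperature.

ISA temperature = 15 − 2 × (1100/1000) = 15 − 2.2 = 12.8°C.

12.8°C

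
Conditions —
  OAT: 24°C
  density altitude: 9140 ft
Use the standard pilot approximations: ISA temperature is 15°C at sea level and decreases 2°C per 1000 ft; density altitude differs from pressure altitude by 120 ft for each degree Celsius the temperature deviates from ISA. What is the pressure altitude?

6500 ft

DA = PA + 120 × (OAT − (15 − 2·PA/1000)) = PA + 120·OAT − 1800 + 0.24·PA = 1.24·PA + 120·OAT − 1800.
So 1.24·PA = 9140 − 120 × 24 + 1800 = 8060.
PA = 8060 / 1.24 = 6500 ft.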